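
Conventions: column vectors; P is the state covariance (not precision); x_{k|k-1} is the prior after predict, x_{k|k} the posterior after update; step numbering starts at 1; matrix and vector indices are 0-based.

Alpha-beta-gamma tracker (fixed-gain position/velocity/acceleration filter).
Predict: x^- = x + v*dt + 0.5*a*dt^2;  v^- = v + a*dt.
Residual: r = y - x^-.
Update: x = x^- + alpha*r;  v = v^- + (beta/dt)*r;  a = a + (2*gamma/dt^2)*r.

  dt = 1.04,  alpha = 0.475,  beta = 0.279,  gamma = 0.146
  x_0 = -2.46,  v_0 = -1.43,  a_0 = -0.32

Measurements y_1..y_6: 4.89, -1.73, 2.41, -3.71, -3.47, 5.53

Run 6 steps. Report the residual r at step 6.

step 1: x_pred=-4.1203  r=9.0103  x^+=0.1596  v^+=0.6544  a^+=2.1125
step 2: x_pred=1.9826  r=-3.7126  x^+=0.2191  v^+=1.8554  a^+=1.1102
step 3: x_pred=2.7491  r=-0.3391  x^+=2.5880  v^+=2.9190  a^+=1.0187
step 4: x_pred=6.1747  r=-9.8847  x^+=1.4795  v^+=1.3267  a^+=-1.6499
step 5: x_pred=1.9669  r=-5.4369  x^+=-0.6156  v^+=-1.8478  a^+=-3.1177
step 6: x_pred=-4.2234  r=9.7534  x^+=0.4095  v^+=-2.4737  a^+=-0.4846

resid = 9.7534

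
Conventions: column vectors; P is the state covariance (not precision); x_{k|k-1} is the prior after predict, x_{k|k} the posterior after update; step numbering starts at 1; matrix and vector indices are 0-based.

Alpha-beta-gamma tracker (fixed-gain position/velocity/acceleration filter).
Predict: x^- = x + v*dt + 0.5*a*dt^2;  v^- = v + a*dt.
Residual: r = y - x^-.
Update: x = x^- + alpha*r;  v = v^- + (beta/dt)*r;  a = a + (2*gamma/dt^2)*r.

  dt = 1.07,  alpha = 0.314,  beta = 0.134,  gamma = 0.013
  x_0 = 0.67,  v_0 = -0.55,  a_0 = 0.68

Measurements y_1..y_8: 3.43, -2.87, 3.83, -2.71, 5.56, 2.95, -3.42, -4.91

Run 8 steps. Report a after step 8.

step 1: x_pred=0.4708  r=2.9592  x^+=1.4000  v^+=0.5482  a^+=0.7472
step 2: x_pred=2.4143  r=-5.2843  x^+=0.7550  v^+=0.6859  a^+=0.6272
step 3: x_pred=1.8480  r=1.9820  x^+=2.4703  v^+=1.6053  a^+=0.6722
step 4: x_pred=4.5728  r=-7.2828  x^+=2.2860  v^+=1.4125  a^+=0.5068
step 5: x_pred=4.0875  r=1.4725  x^+=4.5498  v^+=2.1392  a^+=0.5403
step 6: x_pred=7.1480  r=-4.1980  x^+=5.8298  v^+=2.1915  a^+=0.4449
step 7: x_pred=8.4295  r=-11.8495  x^+=4.7087  v^+=1.1836  a^+=0.1758
step 8: x_pred=6.0759  r=-10.9859  x^+=2.6263  v^+=-0.0040  a^+=-0.0736

a_post = -0.0736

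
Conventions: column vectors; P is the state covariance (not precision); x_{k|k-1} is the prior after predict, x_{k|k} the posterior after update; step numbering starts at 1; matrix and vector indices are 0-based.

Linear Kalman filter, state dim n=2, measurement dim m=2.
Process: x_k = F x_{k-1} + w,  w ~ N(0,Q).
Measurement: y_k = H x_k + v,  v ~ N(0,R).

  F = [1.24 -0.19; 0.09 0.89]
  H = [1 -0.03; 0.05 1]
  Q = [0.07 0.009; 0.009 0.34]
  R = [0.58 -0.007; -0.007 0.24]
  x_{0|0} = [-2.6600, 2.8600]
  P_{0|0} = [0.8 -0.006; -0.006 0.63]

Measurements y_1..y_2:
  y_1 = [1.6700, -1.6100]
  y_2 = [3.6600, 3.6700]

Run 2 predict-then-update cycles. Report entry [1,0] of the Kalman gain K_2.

K[1,0] = -0.0174

step 1: x^-=[-3.8418, 2.3060]  P^-=[1.3257 -0.0148; -0.0148 0.8445]  S=[1.9073 0.0192; 0.0192 1.0864]  K=[0.6949 0.0351; -0.0289 0.7772]  nu=[5.5810, -3.7239]  x^+=[-0.0943, -0.7493]  P^+=[0.4023 -0.0165; -0.0165 0.1876]
step 2: x^-=[0.0254, -0.6754]  P^-=[0.7032 0.0042; 0.0042 0.4892]  S=[1.2834 0.0177; 0.0177 0.7314]  K=[0.5473 0.0406; -0.0174 0.6696]  nu=[3.6143, 4.3441]  x^+=[2.1797, 2.1705]  P^+=[0.3168 -0.0099; -0.0099 0.1613]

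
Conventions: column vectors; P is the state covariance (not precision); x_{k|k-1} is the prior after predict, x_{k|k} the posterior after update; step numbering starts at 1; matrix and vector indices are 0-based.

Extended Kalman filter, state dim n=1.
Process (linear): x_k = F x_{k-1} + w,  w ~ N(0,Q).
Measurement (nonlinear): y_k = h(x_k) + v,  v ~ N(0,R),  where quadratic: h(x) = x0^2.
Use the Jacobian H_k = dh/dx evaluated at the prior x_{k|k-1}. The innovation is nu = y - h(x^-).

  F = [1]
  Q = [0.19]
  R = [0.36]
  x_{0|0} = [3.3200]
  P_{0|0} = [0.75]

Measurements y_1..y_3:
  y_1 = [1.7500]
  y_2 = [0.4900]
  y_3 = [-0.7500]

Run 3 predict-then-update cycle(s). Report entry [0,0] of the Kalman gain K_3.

K[0,0] = 0.3237

step 1: x^-=[3.3200]  P^-=[0.9400]  H_jac=[6.6400]  S=[41.8042]  K=[0.1493]  nu=[-9.2724]  x^+=[1.9356]  P^+=[0.0081]
step 2: x^-=[1.9356]  P^-=[0.1981]  H_jac=[3.8712]  S=[3.3286]  K=[0.2304]  nu=[-3.2565]  x^+=[1.1853]  P^+=[0.0214]
step 3: x^-=[1.1853]  P^-=[0.2114]  H_jac=[2.3707]  S=[1.5482]  K=[0.3237]  nu=[-2.1550]  x^+=[0.4877]  P^+=[0.0492]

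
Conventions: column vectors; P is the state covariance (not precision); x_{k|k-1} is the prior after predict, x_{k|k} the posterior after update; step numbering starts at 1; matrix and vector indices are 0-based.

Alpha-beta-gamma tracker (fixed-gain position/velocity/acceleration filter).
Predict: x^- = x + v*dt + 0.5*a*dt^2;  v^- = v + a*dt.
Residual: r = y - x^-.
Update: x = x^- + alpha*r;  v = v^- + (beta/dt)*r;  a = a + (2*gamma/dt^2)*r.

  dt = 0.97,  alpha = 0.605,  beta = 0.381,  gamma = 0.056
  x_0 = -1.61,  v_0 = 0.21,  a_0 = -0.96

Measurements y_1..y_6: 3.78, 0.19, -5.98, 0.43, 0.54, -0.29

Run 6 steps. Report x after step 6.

step 1: x_pred=-1.8579  r=5.6379  x^+=1.5530  v^+=1.4933  a^+=-0.2889
step 2: x_pred=2.8656  r=-2.6756  x^+=1.2469  v^+=0.1621  a^+=-0.6074
step 3: x_pred=1.1184  r=-7.0984  x^+=-3.1761  v^+=-3.2152  a^+=-1.4523
step 4: x_pred=-6.9781  r=7.4081  x^+=-2.4962  v^+=-1.7141  a^+=-0.5705
step 5: x_pred=-4.4273  r=4.9673  x^+=-1.4221  v^+=-0.3165  a^+=0.0208
step 6: x_pred=-1.7193  r=1.4293  x^+=-0.8546  v^+=0.2651  a^+=0.1909

x_post = -0.8546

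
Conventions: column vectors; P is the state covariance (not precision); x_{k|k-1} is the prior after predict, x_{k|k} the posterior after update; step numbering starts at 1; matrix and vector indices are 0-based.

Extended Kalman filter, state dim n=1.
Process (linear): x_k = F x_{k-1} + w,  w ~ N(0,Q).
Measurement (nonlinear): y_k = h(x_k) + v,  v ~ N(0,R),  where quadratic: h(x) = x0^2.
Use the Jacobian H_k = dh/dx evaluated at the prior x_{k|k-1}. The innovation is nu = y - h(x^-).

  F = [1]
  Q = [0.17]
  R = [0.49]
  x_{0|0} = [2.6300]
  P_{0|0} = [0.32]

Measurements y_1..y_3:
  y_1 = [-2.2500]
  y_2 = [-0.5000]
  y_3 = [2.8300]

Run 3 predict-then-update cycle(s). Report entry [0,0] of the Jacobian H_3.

H_jac[0,0] = 1.0425

step 1: x^-=[2.6300]  P^-=[0.4900]  H_jac=[5.2600]  S=[14.0471]  K=[0.1835]  nu=[-9.1669]  x^+=[0.9480]  P^+=[0.0171]
step 2: x^-=[0.9480]  P^-=[0.1871]  H_jac=[1.8961]  S=[1.1626]  K=[0.3051]  nu=[-1.3988]  x^+=[0.5212]  P^+=[0.0789]
step 3: x^-=[0.5212]  P^-=[0.2489]  H_jac=[1.0425]  S=[0.7604]  K=[0.3411]  nu=[2.5583]  x^+=[1.3940]  P^+=[0.1604]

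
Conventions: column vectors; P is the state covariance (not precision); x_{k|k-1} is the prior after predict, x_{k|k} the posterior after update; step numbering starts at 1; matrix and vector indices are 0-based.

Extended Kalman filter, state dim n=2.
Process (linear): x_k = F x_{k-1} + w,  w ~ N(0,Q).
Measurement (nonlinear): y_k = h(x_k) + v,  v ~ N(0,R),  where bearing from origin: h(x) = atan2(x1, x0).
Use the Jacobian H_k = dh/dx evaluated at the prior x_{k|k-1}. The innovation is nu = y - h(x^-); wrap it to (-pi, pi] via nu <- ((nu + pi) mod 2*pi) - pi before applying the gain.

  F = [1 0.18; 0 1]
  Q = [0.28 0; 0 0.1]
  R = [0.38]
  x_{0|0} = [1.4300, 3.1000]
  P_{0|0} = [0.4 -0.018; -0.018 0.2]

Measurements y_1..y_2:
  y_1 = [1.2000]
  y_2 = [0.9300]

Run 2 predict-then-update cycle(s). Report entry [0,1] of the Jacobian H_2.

step 1: x^-=[1.9880, 3.1000]  P^-=[0.6800 0.0180; 0.0180 0.3000]  H_jac=[-0.2286 0.1466]  S=[0.4208]  K=[-0.3631; 0.0947]  nu=[0.1994]  x^+=[1.9156, 3.1189]  P^+=[0.6245 0.0325; 0.0325 0.2962]
step 2: x^-=[2.4770, 3.1189]  P^-=[0.9258 0.0858; 0.0858 0.3962]  H_jac=[-0.1966 0.1561]  S=[0.4202]  K=[-0.4013; 0.1071]  nu=[0.0304]  x^+=[2.4648, 3.1221]  P^+=[0.8581 0.1039; 0.1039 0.3914]

H_jac[0,1] = 0.1561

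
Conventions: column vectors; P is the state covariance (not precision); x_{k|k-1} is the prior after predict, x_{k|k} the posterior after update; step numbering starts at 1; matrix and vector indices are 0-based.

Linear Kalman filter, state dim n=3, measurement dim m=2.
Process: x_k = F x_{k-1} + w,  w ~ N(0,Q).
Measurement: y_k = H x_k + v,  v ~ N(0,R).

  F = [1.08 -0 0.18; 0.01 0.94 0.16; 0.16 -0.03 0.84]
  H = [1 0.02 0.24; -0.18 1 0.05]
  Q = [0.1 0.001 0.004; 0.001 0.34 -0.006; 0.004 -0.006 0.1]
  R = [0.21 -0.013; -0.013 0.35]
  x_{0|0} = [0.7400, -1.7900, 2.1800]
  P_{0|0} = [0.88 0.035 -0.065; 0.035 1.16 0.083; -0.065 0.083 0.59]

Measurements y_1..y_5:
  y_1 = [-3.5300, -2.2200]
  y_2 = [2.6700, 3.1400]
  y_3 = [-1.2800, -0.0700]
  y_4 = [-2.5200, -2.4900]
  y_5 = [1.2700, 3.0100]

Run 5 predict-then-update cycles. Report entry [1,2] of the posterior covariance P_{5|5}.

step 1: x^-=[1.1916, -1.3264, 2.0033]  P^-=[1.1203 0.0657 0.1828; 0.0657 1.4056 0.1102; 0.1828 0.1102 0.5179]  S=[1.4521 -0.0870; -0.0870 1.7772]  K=[0.8007 -0.0321; 0.1304 0.7937; 0.2171 0.0687]  nu=[-5.1759, -0.7793]  x^+=[-2.9276, -2.6199, 0.8259]  P^+=[0.1830 0.0144 -0.0615; 0.0144 0.2793 -0.0120; -0.0615 -0.0120 0.4436]
step 2: x^-=[-3.0131, -2.3598, 0.3039]  P^-=[0.3039 0.0176 0.0447; 0.0176 0.5946 0.0367; 0.0447 0.0367 0.4019]  S=[0.5599 -0.0244; -0.0244 0.9520]  K=[0.5617 -0.0223; 0.0955 0.6256; 0.2560 0.0577]  nu=[5.6574, 4.9423]  x^+=[0.0546, 1.2728, 2.0373]  P^+=[0.1262 0.0093 -0.0339; 0.0093 0.2198 -0.0074; -0.0339 -0.0074 0.3628]
step 3: x^-=[0.4257, 1.5229, 1.6819]  P^-=[0.2458 0.0151 0.0487; 0.0151 0.5413 0.0312; 0.0487 0.0312 0.3506]  S=[0.5004 -0.0193; -0.0193 0.8970]  K=[0.5143 -0.0187; 0.0901 0.6042; 0.2685 0.0504]  nu=[-2.1398, -1.6004]  x^+=[-0.6449, 0.3633, 1.0267]  P^+=[0.1127 0.0080 -0.0192; 0.0080 0.2120 -0.0050; -0.0192 -0.0050 0.3127]
step 4: x^-=[-0.5117, 0.4993, 0.7483]  P^-=[0.2341 0.0152 0.0525; 0.0152 0.5339 0.0269; 0.0525 0.0269 0.3187]  S=[0.4888 -0.0187; -0.0187 0.8886]  K=[0.5048 -0.0168; 0.0891 0.6012; 0.2668 0.0432]  nu=[-2.1979, -3.1188]  x^+=[-1.5688, -1.5714, 0.0274]  P^+=[0.1090 0.0078 -0.0123; 0.0078 0.2109 -0.0047; -0.0123 -0.0047 0.2827]
step 5: x^-=[-1.6894, -1.4884, -0.1808]  P^-=[0.2315 0.0153 0.0538; 0.0153 0.5323 0.0233; 0.0538 0.0233 0.2993]  S=[0.4857 -0.0192; -0.0192 0.8864]  K=[0.5033 -0.0158; 0.0887 0.6006; 0.2612 0.0379]  nu=[3.0325, 4.2034]  x^+=[-0.2294, 1.3052, 0.7706]  P^+=[0.1080 0.0078 -0.0092; 0.0078 0.2107 -0.0051; -0.0092 -0.0051 0.2653]

P_post[1,2] = -0.0051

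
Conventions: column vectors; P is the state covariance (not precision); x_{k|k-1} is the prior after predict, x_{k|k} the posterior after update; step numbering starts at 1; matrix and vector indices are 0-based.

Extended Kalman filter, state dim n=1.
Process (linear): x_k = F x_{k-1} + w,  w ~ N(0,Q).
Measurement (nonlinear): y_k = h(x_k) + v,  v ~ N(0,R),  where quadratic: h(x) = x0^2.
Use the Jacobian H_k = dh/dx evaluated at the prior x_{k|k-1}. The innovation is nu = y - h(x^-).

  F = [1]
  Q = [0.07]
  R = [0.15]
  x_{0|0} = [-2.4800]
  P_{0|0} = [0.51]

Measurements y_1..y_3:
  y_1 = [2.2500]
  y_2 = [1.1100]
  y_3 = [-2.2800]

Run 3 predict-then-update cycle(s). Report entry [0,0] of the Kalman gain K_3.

step 1: x^-=[-2.4800]  P^-=[0.5800]  H_jac=[-4.9600]  S=[14.4189]  K=[-0.1995]  nu=[-3.9004]  x^+=[-1.7018]  P^+=[0.0060]
step 2: x^-=[-1.7018]  P^-=[0.0760]  H_jac=[-3.4036]  S=[1.0308]  K=[-0.2511]  nu=[-1.7862]  x^+=[-1.2534]  P^+=[0.0111]
step 3: x^-=[-1.2534]  P^-=[0.0811]  H_jac=[-2.5068]  S=[0.6594]  K=[-0.3082]  nu=[-3.8510]  x^+=[-0.0666]  P^+=[0.0184]

K[0,0] = -0.3082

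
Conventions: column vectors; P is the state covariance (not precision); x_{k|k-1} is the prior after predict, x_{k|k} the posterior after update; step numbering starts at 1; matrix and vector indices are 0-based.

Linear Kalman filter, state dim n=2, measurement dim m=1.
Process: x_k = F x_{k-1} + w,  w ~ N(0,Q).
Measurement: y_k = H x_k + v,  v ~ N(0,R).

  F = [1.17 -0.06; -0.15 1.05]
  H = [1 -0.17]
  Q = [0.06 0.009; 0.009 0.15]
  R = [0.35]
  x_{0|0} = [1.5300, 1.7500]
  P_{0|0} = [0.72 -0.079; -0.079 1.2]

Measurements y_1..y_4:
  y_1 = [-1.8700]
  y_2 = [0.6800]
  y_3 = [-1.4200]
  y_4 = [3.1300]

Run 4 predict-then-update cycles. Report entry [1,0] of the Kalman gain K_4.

step 1: x^-=[1.6851, 1.6080]  P^-=[1.0610 -0.2907; -0.2907 1.5141]  S=[1.5536]  K=[0.7147; -0.3528]  nu=[-3.2817]  x^+=[-0.6605, 2.7658]  P^+=[0.2673 0.1010; 0.1010 1.3207]
step 2: x^-=[-0.9387, 3.0032]  P^-=[0.4165 0.0039; 0.0039 1.5803]  S=[0.8109]  K=[0.5129; -0.3265]  nu=[2.1293]  x^+=[0.1533, 2.3080]  P^+=[0.2032 0.1397; 0.1397 1.4938]
step 3: x^-=[0.0409, 2.4004]  P^-=[0.3240 0.0521; 0.0521 1.7575]  S=[0.7071]  K=[0.4457; -0.3489]  nu=[-1.0528]  x^+=[-0.4284, 2.7677]  P^+=[0.1835 0.1620; 0.1620 1.6715]
step 4: x^-=[-0.6672, 2.9704]  P^-=[0.2945 0.0720; 0.0720 1.9459]  S=[0.6763]  K=[0.4174; -0.3827]  nu=[4.3022]  x^+=[1.1285, 1.3240]  P^+=[0.1767 0.1800; 0.1800 1.8468]

K[1,0] = -0.3827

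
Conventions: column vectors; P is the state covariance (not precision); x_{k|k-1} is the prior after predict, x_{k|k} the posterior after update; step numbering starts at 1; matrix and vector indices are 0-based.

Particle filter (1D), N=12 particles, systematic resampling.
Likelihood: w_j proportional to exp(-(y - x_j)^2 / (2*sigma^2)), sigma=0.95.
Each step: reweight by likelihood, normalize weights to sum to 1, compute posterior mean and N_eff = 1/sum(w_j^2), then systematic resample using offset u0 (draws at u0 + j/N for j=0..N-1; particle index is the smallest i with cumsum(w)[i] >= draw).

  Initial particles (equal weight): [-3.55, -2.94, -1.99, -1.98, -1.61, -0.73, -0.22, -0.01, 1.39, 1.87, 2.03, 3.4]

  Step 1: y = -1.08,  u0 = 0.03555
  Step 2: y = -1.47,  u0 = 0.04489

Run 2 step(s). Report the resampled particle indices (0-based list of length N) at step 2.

resampled_idx = [1, 1, 2, 3, 4, 4, 5, 6, 7, 8, 9, 10]

step 1: w=[0.0076, 0.0328, 0.1410, 0.1424, 0.1909, 0.2084, 0.1481, 0.1183, 0.0076, 0.0018, 0.0011, 0.0000]  mean=-1.1632  Neff=6.3622  idx=[1, 2, 3, 3, 4, 4, 5, 5, 5, 6, 6, 7]
step 2: w=[0.0367, 0.1045, 0.1051, 0.1051, 0.1201, 0.1201, 0.0896, 0.0896, 0.0896, 0.0511, 0.0511, 0.0373]  mean=-1.3380  Neff=10.6459  idx=[1, 1, 2, 3, 4, 4, 5, 6, 7, 8, 9, 10]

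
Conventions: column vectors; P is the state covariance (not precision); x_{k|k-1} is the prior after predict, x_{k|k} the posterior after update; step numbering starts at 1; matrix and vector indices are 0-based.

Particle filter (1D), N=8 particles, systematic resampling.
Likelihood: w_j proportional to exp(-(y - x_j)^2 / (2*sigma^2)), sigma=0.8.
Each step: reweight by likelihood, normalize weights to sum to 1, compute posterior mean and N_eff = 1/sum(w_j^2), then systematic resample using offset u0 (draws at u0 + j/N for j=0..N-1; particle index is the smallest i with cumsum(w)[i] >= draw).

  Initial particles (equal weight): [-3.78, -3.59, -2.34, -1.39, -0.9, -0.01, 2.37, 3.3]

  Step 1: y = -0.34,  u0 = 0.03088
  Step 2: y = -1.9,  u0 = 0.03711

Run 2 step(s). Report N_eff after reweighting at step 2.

step 1: w=[0.0000, 0.0001, 0.0202, 0.1946, 0.3605, 0.4230, 0.0015, 0.0000]  mean=-0.6436  Neff=2.8805  idx=[3, 3, 4, 4, 4, 5, 5, 5]
step 2: w=[0.2558, 0.2558, 0.1435, 0.1435, 0.1435, 0.0192, 0.0192, 0.0192]  mean=-1.0994  Neff=5.1593  idx=[0, 0, 1, 1, 2, 3, 3, 4]

N_eff = 5.1593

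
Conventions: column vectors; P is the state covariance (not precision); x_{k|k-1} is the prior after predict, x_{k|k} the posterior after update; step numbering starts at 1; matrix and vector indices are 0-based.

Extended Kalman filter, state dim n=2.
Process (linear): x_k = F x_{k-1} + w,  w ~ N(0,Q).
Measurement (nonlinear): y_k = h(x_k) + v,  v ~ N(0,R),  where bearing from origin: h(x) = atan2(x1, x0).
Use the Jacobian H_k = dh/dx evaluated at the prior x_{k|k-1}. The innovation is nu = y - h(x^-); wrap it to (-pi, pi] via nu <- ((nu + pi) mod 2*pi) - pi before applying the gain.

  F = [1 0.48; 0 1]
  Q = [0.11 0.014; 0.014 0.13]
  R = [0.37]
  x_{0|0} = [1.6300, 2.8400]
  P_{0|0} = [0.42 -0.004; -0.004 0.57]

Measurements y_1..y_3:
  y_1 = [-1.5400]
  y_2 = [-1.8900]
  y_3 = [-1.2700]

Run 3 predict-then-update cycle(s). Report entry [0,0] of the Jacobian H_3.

step 1: x^-=[2.9932, 2.8400]  P^-=[0.6575 0.2836; 0.2836 0.7000]  H_jac=[-0.1668 0.1758]  S=[0.3933]  K=[-0.1521; 0.1926]  nu=[-2.2991]  x^+=[3.3429, 2.3971]  P^+=[0.6484 0.2951; 0.2951 0.6854]
step 2: x^-=[4.4935, 2.3971]  P^-=[1.1996 0.6381; 0.6381 0.8154]  H_jac=[-0.0924 0.1732]  S=[0.3843]  K=[-0.0008; 0.2141]  nu=[-2.3801]  x^+=[4.4955, 1.8875]  P^+=[1.1996 0.6382; 0.6382 0.7978]
step 3: x^-=[5.4015, 1.8875]  P^-=[2.1061 1.0351; 1.0351 0.9278]  H_jac=[-0.0577 0.1650]  S=[0.3826]  K=[0.1290; 0.2441]  nu=[-1.6062]  x^+=[5.1942, 1.4953]  P^+=[2.0997 1.0231; 1.0231 0.9050]

H_jac[0,0] = -0.0577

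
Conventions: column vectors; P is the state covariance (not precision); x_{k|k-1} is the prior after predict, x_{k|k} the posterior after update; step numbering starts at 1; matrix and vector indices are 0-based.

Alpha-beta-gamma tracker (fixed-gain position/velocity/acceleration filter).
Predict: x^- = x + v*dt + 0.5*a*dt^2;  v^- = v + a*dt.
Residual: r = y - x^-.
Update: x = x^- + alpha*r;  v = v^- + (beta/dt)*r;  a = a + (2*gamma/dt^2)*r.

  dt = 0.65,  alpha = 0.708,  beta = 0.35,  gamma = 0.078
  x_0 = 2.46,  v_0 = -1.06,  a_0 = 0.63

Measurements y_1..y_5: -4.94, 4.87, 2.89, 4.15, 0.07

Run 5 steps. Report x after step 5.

x_post = 2.0777

step 1: x_pred=1.9041  r=-6.8441  x^+=-2.9415  v^+=-4.3358  a^+=-1.8970
step 2: x_pred=-6.1605  r=11.0305  x^+=1.6491  v^+=0.3707  a^+=2.1758
step 3: x_pred=2.3496  r=0.5404  x^+=2.7322  v^+=2.0759  a^+=2.3753
step 4: x_pred=4.5833  r=-0.4333  x^+=4.2765  v^+=3.3865  a^+=2.2153
step 5: x_pred=6.9457  r=-6.8757  x^+=2.0777  v^+=1.1241  a^+=-0.3234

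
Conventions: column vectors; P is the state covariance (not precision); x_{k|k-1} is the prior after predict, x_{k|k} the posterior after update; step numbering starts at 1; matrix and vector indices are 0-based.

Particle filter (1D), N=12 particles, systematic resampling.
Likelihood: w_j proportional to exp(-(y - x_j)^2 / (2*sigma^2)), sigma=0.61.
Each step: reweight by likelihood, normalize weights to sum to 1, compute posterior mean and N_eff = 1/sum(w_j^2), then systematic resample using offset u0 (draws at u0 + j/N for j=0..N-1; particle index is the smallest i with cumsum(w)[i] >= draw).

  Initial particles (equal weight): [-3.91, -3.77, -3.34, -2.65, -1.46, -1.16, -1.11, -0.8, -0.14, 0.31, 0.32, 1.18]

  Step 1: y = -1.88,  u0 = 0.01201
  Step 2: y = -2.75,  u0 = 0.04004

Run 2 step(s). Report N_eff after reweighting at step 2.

step 1: w=[0.0016, 0.0033, 0.0229, 0.1813, 0.3173, 0.2004, 0.1813, 0.0839, 0.0069, 0.0006, 0.0006, 0.0000]  mean=-1.5401  Neff=4.6698  idx=[2, 3, 3, 4, 4, 4, 4, 5, 5, 6, 6, 7]
step 2: w=[0.1986, 0.3128, 0.3128, 0.0339, 0.0339, 0.0339, 0.0339, 0.0106, 0.0106, 0.0085, 0.0085, 0.0019]  mean=-2.5643  Neff=4.1646  idx=[0, 0, 1, 1, 1, 1, 2, 2, 2, 2, 4, 6]

N_eff = 4.1646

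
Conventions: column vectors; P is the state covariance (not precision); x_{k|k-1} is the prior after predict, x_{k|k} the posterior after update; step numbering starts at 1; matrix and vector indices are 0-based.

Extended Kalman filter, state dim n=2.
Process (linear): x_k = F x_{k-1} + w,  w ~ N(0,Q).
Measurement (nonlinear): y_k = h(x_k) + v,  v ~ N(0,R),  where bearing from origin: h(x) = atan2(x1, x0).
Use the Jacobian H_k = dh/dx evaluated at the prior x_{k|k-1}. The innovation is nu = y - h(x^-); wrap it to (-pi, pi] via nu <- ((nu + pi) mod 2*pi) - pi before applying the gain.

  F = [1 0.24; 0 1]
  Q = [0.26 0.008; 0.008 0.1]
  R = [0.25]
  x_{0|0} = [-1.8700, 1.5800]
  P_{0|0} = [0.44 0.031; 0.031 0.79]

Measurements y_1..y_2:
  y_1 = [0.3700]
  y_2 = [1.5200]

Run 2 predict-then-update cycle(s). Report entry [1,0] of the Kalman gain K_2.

K[1,0] = 0.0026

step 1: x^-=[-1.4908, 1.5800]  P^-=[0.7604 0.2286; 0.2286 0.8900]  H_jac=[-0.3348 -0.3159]  S=[0.4724]  K=[-0.6918; -0.7572]  nu=[-1.9572]  x^+=[-0.1369, 3.0619]  P^+=[0.5343 -0.0189; -0.0189 0.6192]
step 2: x^-=[0.5980, 3.0619]  P^-=[0.8209 0.1377; 0.1377 0.7192]  H_jac=[-0.3146 0.0614]  S=[0.3286]  K=[-0.7601; 0.0026]  nu=[0.1421]  x^+=[0.4900, 3.0623]  P^+=[0.6310 0.1384; 0.1384 0.7192]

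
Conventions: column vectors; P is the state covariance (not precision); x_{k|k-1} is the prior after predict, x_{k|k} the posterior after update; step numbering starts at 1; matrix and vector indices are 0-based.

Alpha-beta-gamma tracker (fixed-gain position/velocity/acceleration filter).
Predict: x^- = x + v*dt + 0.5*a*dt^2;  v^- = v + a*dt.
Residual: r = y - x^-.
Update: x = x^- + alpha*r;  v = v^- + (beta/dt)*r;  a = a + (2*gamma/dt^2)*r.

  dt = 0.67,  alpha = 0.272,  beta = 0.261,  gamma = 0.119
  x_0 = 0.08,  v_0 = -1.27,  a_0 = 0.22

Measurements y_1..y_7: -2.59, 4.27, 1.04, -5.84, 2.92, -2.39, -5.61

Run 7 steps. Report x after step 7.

x_post = -1.5441

step 1: x_pred=-0.7215  r=-1.8685  x^+=-1.2297  v^+=-1.8505  a^+=-0.7706
step 2: x_pred=-2.6425  r=6.9125  x^+=-0.7623  v^+=0.3260  a^+=2.8943
step 3: x_pred=0.1057  r=0.9343  x^+=0.3598  v^+=2.6291  a^+=3.3896
step 4: x_pred=2.8821  r=-8.7221  x^+=0.5097  v^+=1.5024  a^+=-1.2347
step 5: x_pred=1.2392  r=1.6808  x^+=1.6964  v^+=1.3299  a^+=-0.3436
step 6: x_pred=2.5103  r=-4.9003  x^+=1.1774  v^+=-0.8092  a^+=-2.9417
step 7: x_pred=-0.0250  r=-5.5850  x^+=-1.5441  v^+=-4.9558  a^+=-5.9028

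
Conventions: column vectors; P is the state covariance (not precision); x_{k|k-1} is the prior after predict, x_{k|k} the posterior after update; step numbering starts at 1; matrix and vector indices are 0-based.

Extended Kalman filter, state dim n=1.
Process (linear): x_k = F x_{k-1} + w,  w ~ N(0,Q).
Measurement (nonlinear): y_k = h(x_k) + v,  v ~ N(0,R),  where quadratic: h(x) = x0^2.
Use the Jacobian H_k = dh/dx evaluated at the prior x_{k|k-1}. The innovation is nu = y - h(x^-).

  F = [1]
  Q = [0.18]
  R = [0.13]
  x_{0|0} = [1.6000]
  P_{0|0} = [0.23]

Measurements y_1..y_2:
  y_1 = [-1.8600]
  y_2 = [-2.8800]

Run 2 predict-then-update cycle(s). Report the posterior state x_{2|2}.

step 1: x^-=[1.6000]  P^-=[0.4100]  H_jac=[3.2000]  S=[4.3284]  K=[0.3031]  nu=[-4.4200]  x^+=[0.2602]  P^+=[0.0123]
step 2: x^-=[0.2602]  P^-=[0.1923]  H_jac=[0.5205]  S=[0.1821]  K=[0.5497]  nu=[-2.9477]  x^+=[-1.3601]  P^+=[0.1373]

x_post = [-1.3601]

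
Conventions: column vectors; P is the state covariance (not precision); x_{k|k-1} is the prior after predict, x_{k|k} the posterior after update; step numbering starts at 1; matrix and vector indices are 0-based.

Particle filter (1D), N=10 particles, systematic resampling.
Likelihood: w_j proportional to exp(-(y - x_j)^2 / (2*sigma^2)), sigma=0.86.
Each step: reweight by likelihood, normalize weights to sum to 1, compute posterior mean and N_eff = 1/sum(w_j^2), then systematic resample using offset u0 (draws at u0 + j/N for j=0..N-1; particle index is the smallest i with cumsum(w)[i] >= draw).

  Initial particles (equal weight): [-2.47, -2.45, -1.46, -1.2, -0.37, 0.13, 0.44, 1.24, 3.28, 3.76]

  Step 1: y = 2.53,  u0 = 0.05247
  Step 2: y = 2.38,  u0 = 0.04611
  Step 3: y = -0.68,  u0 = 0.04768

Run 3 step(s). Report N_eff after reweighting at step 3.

N_eff = 2.0037

step 1: w=[0.0000, 0.0000, 0.0000, 0.0001, 0.0024, 0.0141, 0.0361, 0.2248, 0.4735, 0.2490]  mean=2.7849  Neff=2.9564  idx=[6, 7, 7, 8, 8, 8, 8, 9, 9, 9]
step 2: w=[0.0194, 0.1025, 0.1025, 0.1428, 0.1428, 0.1428, 0.1428, 0.0681, 0.0681, 0.0681]  mean=2.9047  Neff=8.5559  idx=[1, 2, 3, 3, 4, 5, 5, 6, 7, 9]
step 3: w=[0.4995, 0.4995, 0.0002, 0.0002, 0.0002, 0.0002, 0.0002, 0.0002, 0.0000, 0.0000]  mean=1.2419  Neff=2.0037  idx=[0, 0, 0, 0, 0, 1, 1, 1, 1, 1]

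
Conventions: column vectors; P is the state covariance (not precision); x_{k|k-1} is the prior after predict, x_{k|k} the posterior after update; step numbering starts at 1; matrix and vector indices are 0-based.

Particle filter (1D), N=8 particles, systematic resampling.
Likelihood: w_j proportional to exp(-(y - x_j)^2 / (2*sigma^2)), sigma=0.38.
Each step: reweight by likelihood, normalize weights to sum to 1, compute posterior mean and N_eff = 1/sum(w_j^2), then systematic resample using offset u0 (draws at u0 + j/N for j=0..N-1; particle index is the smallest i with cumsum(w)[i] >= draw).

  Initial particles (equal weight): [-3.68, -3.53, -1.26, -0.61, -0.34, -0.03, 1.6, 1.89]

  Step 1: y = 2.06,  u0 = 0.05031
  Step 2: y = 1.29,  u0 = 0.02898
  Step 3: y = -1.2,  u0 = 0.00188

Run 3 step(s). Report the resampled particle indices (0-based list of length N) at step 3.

step 1: w=[0.0000, 0.0000, 0.0000, 0.0000, 0.0000, 0.0000, 0.3469, 0.6531]  mean=1.7894  Neff=1.8286  idx=[6, 6, 6, 7, 7, 7, 7, 7]
step 2: w=[0.1998, 0.1998, 0.1998, 0.0801, 0.0801, 0.0801, 0.0801, 0.0801]  mean=1.7162  Neff=6.5852  idx=[0, 0, 1, 2, 2, 3, 5, 6]
step 3: w=[0.1997, 0.1997, 0.1997, 0.1997, 0.1997, 0.0005, 0.0005, 0.0005]  mean=1.6005  Neff=5.0162  idx=[0, 0, 1, 1, 2, 3, 3, 4]

resampled_idx = [0, 0, 1, 1, 2, 3, 3, 4]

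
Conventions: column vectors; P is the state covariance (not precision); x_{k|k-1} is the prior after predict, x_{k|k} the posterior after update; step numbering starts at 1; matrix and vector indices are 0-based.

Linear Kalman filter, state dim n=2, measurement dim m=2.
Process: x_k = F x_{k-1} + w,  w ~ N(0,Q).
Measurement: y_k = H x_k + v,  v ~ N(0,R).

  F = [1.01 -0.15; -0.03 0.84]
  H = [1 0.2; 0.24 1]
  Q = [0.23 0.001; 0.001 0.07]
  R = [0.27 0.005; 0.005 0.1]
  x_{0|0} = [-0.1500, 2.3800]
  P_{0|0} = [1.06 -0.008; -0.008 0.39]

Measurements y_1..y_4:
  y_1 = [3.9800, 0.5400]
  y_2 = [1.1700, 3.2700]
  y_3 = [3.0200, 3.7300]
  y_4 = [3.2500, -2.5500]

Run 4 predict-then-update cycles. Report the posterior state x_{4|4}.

x_post = [2.3601, -0.7322]

step 1: x^-=[-0.5085, 2.0037]  P^-=[1.3225 -0.0871; -0.0871 0.3465]  S=[1.5715 0.3004; 0.3004 0.4809]  K=[0.8391 -0.0453; -0.1599 0.7770]  nu=[4.0878, -1.3417]  x^+=[2.9824, 0.3078]  P^+=[0.2378 -0.0574; -0.0574 0.0907]
step 2: x^-=[2.9661, 0.1691]  P^-=[0.4920 -0.0666; -0.0666 0.1371]  S=[0.7409 0.0807; 0.0807 0.2335]  K=[0.6465 -0.0029; -0.1137 0.5580]  nu=[-1.8299, 2.3891]  x^+=[1.7761, 1.7103]  P^+=[0.1827 -0.0409; -0.0409 0.0651]
step 3: x^-=[1.5373, 1.3833]  P^-=[0.4302 -0.0476; -0.0476 0.1181]  S=[0.6859 0.0820; 0.0820 0.2200]  K=[0.6103 0.0255; -0.0973 0.5211]  nu=[1.2060, 1.9777]  x^+=[2.3237, 2.2967]  P^+=[0.1721 -0.0357; -0.0357 0.0602]
step 4: x^-=[2.0025, 1.8595]  P^-=[0.4177 -0.0422; -0.0422 0.1144]  S=[0.6754 0.0839; 0.0839 0.2182]  K=[0.6017 0.0346; -0.0924 0.5134]  nu=[0.8756, -4.8901]  x^+=[2.3601, -0.7322]  P^+=[0.1695 -0.0342; -0.0342 0.0591]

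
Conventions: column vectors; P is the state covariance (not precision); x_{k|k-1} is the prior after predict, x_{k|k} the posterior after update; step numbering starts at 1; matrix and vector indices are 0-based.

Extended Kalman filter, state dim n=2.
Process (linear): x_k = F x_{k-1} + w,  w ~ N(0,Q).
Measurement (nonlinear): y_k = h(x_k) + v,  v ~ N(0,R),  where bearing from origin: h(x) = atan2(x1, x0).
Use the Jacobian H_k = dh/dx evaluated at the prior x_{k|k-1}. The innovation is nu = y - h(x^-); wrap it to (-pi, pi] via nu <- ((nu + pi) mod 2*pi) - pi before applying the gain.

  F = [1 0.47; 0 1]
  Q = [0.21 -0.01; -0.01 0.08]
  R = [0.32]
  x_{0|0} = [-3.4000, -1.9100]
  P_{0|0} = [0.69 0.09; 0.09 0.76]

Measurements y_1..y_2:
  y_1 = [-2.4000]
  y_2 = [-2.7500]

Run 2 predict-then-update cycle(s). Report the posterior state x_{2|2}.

step 1: x^-=[-4.2977, -1.9100]  P^-=[1.1525 0.4372; 0.4372 0.8400]  H_jac=[0.0864 -0.1943]  S=[0.3456]  K=[0.0422; -0.3630]  nu=[0.3234]  x^+=[-4.2841, -2.0274]  P^+=[1.1519 0.4425; 0.4425 0.7945]
step 2: x^-=[-5.2369, -2.0274]  P^-=[1.9533 0.8059; 0.8059 0.8745]  H_jac=[0.0643 -0.1661]  S=[0.3350]  K=[-0.0246; -0.2788]  nu=[0.0222]  x^+=[-5.2375, -2.0336]  P^+=[1.9531 0.8036; 0.8036 0.8484]

x_post = [-5.2375, -2.0336]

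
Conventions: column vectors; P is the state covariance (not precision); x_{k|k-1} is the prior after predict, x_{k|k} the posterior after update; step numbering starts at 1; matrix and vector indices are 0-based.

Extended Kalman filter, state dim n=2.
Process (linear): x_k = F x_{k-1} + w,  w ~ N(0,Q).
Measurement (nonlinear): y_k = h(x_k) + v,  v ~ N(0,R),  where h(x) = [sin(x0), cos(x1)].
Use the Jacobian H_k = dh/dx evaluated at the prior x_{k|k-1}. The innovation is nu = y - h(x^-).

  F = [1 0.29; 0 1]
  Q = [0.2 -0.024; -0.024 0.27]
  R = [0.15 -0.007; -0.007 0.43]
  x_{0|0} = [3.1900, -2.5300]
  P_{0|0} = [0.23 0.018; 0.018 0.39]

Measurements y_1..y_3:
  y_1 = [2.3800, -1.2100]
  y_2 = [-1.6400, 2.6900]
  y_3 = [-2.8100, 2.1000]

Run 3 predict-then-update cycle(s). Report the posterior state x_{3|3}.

x_post = [-0.5912, -0.1748]

step 1: x^-=[2.4563, -2.5300]  P^-=[0.4732 0.1071; 0.1071 0.6600]  H_jac=[-0.7742 0.0000; 0.0000 0.5742]  S=[0.4337 -0.0546; -0.0546 0.6476]  K=[-0.8418 0.0240; -0.1188 0.5752]  nu=[1.7471, -0.3913]  x^+=[0.9761, -2.9626]  P^+=[0.1633 0.0282; 0.0282 0.4322]
step 2: x^-=[0.1170, -2.9626]  P^-=[0.4160 0.1295; 0.1295 0.7022]  H_jac=[0.9932 0.0000; 0.0000 0.1781]  S=[0.5604 0.0159; 0.0159 0.4523]  K=[0.7366 0.0251; 0.2220 0.2687]  nu=[-1.7567, 3.6740]  x^+=[-1.0849, -2.3654]  P^+=[0.1111 0.0316; 0.0316 0.6400]
step 3: x^-=[-1.7709, -2.3654]  P^-=[0.3833 0.1932; 0.1932 0.9100]  H_jac=[-0.1987 0.0000; 0.0000 0.7006]  S=[0.1651 -0.0339; -0.0339 0.8767]  K=[-0.4329 0.1377; -0.0839 0.7240]  nu=[-1.8299, 2.8136]  x^+=[-0.5912, -0.1748]  P^+=[0.3316 0.0888; 0.0888 0.4452]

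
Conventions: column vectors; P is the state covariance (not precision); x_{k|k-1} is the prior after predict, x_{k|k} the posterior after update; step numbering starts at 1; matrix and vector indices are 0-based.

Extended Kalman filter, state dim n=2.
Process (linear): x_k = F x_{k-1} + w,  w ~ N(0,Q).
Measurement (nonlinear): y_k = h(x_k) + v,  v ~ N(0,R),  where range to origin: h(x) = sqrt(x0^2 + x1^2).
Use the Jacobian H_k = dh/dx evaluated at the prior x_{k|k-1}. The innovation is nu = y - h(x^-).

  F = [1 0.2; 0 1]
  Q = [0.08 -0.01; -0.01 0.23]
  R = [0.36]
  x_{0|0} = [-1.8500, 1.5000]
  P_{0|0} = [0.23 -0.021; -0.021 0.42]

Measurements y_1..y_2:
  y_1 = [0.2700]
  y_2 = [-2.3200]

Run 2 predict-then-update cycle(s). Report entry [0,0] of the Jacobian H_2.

step 1: x^-=[-1.5500, 1.5000]  P^-=[0.3184 0.0530; 0.0530 0.6500]  H_jac=[-0.7186 0.6954]  S=[0.7858]  K=[-0.2443; 0.5268]  nu=[-1.8870]  x^+=[-1.0891, 0.5060]  P^+=[0.2715 0.1541; 0.1541 0.4319]
step 2: x^-=[-0.9879, 0.5060]  P^-=[0.4304 0.2305; 0.2305 0.6619]  H_jac=[-0.8900 0.4559]  S=[0.6515]  K=[-0.4267; 0.1483]  nu=[-3.4299]  x^+=[0.4758, -0.0026]  P^+=[0.3118 0.2717; 0.2717 0.6476]

H_jac[0,0] = -0.8900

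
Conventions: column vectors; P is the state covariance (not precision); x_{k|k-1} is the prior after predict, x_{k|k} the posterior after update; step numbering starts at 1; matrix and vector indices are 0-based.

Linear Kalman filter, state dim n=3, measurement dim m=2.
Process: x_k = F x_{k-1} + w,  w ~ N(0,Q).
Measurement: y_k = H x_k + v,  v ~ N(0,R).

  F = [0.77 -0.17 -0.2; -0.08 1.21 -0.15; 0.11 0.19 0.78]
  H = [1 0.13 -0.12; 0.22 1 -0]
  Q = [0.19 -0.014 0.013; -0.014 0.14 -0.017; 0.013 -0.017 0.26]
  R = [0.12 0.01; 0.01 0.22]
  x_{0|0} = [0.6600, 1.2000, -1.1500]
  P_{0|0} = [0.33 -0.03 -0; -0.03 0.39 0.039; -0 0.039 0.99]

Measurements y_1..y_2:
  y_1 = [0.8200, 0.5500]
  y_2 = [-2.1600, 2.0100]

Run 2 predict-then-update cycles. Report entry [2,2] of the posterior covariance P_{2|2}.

P_post[2,2] = 0.6598

step 1: x^-=[0.5342, 1.5717, -0.5964]  P^-=[0.4470 -0.1217 -0.1366; -0.1217 0.7270 -0.0139; -0.1366 -0.0139 0.8907]  S=[0.5937 0.0830; 0.0830 0.9151]  K=[0.7672 -0.0951; -0.1518 0.7790; -0.4116 -0.0107]  nu=[0.0099, -1.1392]  x^+=[0.6501, 0.6828, -0.5883]  P^+=[0.1014 -0.0356 0.0474; -0.0356 0.1777 -0.0169; 0.0474 -0.0169 0.7893]
step 2: x^-=[0.5022, 0.8624, -0.2576]  P^-=[0.2804 -0.0678 -0.0815; -0.0678 0.4327 -0.0928; -0.0815 -0.0928 0.7495]  S=[0.4233 0.0715; 0.0715 0.6364]  K=[0.6791 -0.0859; -0.1140 0.6692; -0.4119 -0.1277]  nu=[-2.8052, 1.0371]  x^+=[-1.4920, 1.8762, 0.7654]  P^+=[0.0888 -0.0316 0.0336; -0.0316 0.1531 -0.0396; 0.0336 -0.0396 0.6598]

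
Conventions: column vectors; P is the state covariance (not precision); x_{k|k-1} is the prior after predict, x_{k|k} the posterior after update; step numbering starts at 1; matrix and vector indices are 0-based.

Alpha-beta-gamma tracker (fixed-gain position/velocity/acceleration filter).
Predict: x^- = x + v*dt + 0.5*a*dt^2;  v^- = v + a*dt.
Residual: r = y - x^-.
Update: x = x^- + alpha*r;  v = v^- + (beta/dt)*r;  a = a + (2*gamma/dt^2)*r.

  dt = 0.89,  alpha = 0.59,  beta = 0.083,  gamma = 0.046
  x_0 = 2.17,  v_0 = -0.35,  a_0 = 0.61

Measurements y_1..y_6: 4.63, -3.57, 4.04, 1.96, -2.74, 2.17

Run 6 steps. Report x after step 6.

x_post = 1.4348

step 1: x_pred=2.1001  r=2.5299  x^+=3.5927  v^+=0.4288  a^+=0.9038
step 2: x_pred=4.3324  r=-7.9024  x^+=-0.3300  v^+=0.4963  a^+=-0.0140
step 3: x_pred=0.1061  r=3.9339  x^+=2.4271  v^+=0.8507  a^+=0.4429
step 4: x_pred=3.3597  r=-1.3997  x^+=2.5339  v^+=1.1144  a^+=0.2803
step 5: x_pred=3.6367  r=-6.3767  x^+=-0.1256  v^+=0.7692  a^+=-0.4603
step 6: x_pred=0.3767  r=1.7933  x^+=1.4348  v^+=0.5268  a^+=-0.2520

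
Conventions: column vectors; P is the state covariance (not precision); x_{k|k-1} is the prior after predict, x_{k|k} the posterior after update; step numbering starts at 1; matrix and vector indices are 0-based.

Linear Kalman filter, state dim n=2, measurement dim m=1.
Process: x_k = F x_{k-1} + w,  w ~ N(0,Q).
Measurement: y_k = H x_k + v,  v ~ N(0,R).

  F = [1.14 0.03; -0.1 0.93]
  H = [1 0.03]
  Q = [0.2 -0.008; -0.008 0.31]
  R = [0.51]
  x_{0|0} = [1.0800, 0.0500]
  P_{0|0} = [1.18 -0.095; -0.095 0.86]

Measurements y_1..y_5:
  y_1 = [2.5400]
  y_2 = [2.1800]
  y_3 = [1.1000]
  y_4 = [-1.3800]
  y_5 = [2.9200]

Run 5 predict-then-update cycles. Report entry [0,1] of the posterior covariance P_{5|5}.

P_post[0,1] = -0.0507

step 1: x^-=[1.2327, -0.0615]  P^-=[1.7278 -0.2190; -0.2190 1.0833]  S=[2.2256]  K=[0.7734; -0.0838]  nu=[1.3091]  x^+=[2.2451, -0.1712]  P^+=[0.3967 -0.0748; -0.0748 1.0677]
step 2: x^-=[2.5543, -0.3837]  P^-=[0.7113 -0.1025; -0.1025 1.2513]  S=[1.2163]  K=[0.5823; -0.0534]  nu=[-0.3628]  x^+=[2.3431, -0.3643]  P^+=[0.2989 -0.0647; -0.0647 1.2478]
step 3: x^-=[2.6602, -0.5731]  P^-=[0.5852 -0.0756; -0.0756 1.4043]  S=[1.0919]  K=[0.5338; -0.0307]  nu=[-1.5430]  x^+=[1.8365, -0.5258]  P^+=[0.2740 -0.0577; -0.0577 1.4032]
step 4: x^-=[2.0778, -0.6727]  P^-=[0.5534 -0.0611; -0.0611 1.5371]  S=[1.0611]  K=[0.5198; -0.0141]  nu=[-3.4376]  x^+=[0.2909, -0.6240]  P^+=[0.2667 -0.0533; -0.0533 1.5369]
step 5: x^-=[0.3129, -0.6094]  P^-=[0.5443 -0.0519; -0.0519 1.6519]  S=[1.0527]  K=[0.5156; -0.0022]  nu=[2.6253]  x^+=[1.6666, -0.6153]  P^+=[0.2645 -0.0507; -0.0507 1.6519]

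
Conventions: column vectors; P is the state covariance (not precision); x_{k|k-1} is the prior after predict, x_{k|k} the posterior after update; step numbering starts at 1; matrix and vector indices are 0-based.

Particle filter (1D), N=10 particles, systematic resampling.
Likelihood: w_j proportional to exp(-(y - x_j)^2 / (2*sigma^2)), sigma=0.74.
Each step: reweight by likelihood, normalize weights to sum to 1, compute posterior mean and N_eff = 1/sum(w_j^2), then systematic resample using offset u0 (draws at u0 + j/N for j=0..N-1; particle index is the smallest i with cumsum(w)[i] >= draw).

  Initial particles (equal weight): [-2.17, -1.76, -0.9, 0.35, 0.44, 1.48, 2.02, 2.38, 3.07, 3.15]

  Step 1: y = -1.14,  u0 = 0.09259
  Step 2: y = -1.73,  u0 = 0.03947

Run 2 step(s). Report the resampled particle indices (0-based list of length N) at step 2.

resampled_idx = [0, 1, 1, 2, 3, 3, 4, 5, 7, 8]

step 1: w=[0.1673, 0.3103, 0.4182, 0.0581, 0.0451, 0.0008, 0.0000, 0.0000, 0.0000, 0.0000]  mean=-1.2442  Neff=3.2824  idx=[0, 1, 1, 1, 2, 2, 2, 2, 2, 4]
step 2: w=[0.1286, 0.1534, 0.1534, 0.1534, 0.0818, 0.0818, 0.0818, 0.0818, 0.0818, 0.0021]  mean=-1.4563  Neff=8.2916  idx=[0, 1, 1, 2, 3, 3, 4, 5, 7, 8]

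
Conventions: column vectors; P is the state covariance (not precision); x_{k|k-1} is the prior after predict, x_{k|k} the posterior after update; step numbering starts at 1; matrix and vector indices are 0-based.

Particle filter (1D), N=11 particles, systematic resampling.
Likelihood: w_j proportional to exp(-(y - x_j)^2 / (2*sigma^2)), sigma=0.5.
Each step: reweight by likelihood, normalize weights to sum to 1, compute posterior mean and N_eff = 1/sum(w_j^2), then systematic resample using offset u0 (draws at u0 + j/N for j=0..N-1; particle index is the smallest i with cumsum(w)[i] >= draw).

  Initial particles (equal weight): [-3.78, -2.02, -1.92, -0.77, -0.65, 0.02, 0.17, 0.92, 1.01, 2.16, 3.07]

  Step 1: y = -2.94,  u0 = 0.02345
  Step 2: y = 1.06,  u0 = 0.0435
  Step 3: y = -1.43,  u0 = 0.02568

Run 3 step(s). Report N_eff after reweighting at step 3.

step 1: w=[0.4411, 0.3329, 0.2258, 0.0001, 0.0001, 0.0000, 0.0000, 0.0000, 0.0000, 0.0000, 0.0000]  mean=-2.7735  Neff=2.8060  idx=[0, 0, 0, 0, 0, 1, 1, 1, 1, 2, 2]
step 2: w=[0.0000, 0.0000, 0.0000, 0.0000, 0.0000, 0.0933, 0.0933, 0.0933, 0.0933, 0.3134, 0.3134]  mean=-1.9573  Neff=4.3235  idx=[5, 6, 7, 8, 9, 9, 9, 9, 10, 10, 10]
step 3: w=[0.0788, 0.0788, 0.0788, 0.0788, 0.0978, 0.0978, 0.0978, 0.0978, 0.0978, 0.0978, 0.0978]  mean=-1.9515  Neff=10.8899  idx=[0, 1, 2, 3, 4, 5, 6, 7, 8, 9, 10]

N_eff = 10.8899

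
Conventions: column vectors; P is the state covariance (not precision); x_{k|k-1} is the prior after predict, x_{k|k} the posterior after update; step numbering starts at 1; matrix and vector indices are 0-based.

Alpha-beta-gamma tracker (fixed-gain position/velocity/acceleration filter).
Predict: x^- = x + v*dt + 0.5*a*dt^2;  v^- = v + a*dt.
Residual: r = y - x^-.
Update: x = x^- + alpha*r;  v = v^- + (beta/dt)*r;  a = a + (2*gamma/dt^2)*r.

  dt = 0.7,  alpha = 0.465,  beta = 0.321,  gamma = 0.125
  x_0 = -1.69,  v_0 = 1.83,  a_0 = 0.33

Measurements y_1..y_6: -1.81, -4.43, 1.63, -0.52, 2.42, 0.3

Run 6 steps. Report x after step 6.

x_post = 1.4068

step 1: x_pred=-0.3282  r=-1.4819  x^+=-1.0172  v^+=1.3815  a^+=-0.4260
step 2: x_pred=-0.1546  r=-4.2754  x^+=-2.1426  v^+=-0.8774  a^+=-2.6074
step 3: x_pred=-3.3956  r=5.0256  x^+=-1.0587  v^+=-0.3979  a^+=-0.0433
step 4: x_pred=-1.3479  r=0.8279  x^+=-0.9629  v^+=-0.0486  a^+=0.3791
step 5: x_pred=-0.9041  r=3.3241  x^+=0.6416  v^+=1.7411  a^+=2.0750
step 6: x_pred=2.3687  r=-2.0687  x^+=1.4068  v^+=2.2449  a^+=1.0195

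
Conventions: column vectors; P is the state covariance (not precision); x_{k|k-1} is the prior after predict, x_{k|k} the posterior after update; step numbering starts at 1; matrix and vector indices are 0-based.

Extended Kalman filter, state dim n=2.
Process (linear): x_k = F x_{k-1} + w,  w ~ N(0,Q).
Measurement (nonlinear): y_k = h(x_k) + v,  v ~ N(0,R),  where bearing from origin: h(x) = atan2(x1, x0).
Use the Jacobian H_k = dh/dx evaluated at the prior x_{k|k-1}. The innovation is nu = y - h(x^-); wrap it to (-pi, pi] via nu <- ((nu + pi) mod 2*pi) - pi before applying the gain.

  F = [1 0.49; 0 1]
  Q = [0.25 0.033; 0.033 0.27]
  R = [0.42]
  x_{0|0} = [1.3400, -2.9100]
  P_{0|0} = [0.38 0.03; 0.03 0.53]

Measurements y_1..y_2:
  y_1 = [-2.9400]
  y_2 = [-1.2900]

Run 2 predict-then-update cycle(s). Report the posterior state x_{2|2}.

x_post = [-1.9999, -3.2160]

step 1: x^-=[-0.0859, -2.9100]  P^-=[0.7867 0.3227; 0.3227 0.8000]  H_jac=[0.3433 -0.0101]  S=[0.5106]  K=[0.5226; 0.2011]  nu=[-1.3397]  x^+=[-0.7860, -3.1794]  P^+=[0.6472 0.2690; 0.2690 0.7793]
step 2: x^-=[-2.3439, -3.1794]  P^-=[1.3480 0.6839; 0.6839 1.0493]  H_jac=[0.2038 -0.1502]  S=[0.4578]  K=[0.3756; -0.0399]  nu=[0.9161]  x^+=[-1.9999, -3.2160]  P^+=[1.2834 0.6908; 0.6908 1.0486]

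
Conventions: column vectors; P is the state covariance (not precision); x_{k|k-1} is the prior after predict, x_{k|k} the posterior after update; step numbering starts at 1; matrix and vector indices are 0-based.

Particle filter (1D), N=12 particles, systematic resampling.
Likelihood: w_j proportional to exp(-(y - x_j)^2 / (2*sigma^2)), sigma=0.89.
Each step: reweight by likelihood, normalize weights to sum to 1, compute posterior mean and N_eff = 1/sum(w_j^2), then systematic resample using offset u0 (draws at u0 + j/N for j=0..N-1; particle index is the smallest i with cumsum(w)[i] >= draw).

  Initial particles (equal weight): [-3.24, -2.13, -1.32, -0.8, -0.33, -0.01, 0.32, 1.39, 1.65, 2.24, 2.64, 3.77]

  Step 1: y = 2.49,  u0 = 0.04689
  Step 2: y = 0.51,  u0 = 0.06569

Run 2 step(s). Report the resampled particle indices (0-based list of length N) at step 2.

step 1: w=[0.0000, 0.0000, 0.0000, 0.0003, 0.0019, 0.0055, 0.0147, 0.1336, 0.1837, 0.2756, 0.2827, 0.1019]  mean=2.2405  Neff=4.5846  idx=[7, 7, 8, 8, 9, 9, 9, 10, 10, 10, 10, 11]
step 2: w=[0.2198, 0.2198, 0.1578, 0.1578, 0.0542, 0.0542, 0.0542, 0.0204, 0.0204, 0.0204, 0.0204, 0.0004]  mean=1.7135  Neff=6.3728  idx=[0, 0, 1, 1, 1, 2, 2, 3, 3, 5, 6, 10]

resampled_idx = [0, 0, 1, 1, 1, 2, 2, 3, 3, 5, 6, 10]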